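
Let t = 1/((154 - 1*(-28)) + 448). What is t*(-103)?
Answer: -103/630 ≈ -0.16349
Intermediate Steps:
t = 1/630 (t = 1/((154 + 28) + 448) = 1/(182 + 448) = 1/630 ≈ 0.0015873)
t*(-103) = (1/630)*(-103) = -103/630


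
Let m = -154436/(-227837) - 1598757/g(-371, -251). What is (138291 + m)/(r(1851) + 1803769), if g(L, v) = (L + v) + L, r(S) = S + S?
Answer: 10550553758196/136308702945137 ≈ 0.077402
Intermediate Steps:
r(S) = 2*S
g(L, v) = v + 2*L
m = 121469784519/75414047 (m = -154436/(-227837) - 1598757/(-251 + 2*(-371)) = -154436*(-1/227837) - 1598757/(-251 - 742) = 154436/227837 - 1598757/(-993) = 154436/227837 - 1598757*(-1/993) = 154436/227837 + 532919/331 = 121469784519/75414047 ≈ 1610.7)
(138291 + m)/(r(1851) + 1803769) = (138291 + 121469784519/75414047)/(2*1851 + 1803769) = 10550553758196/(75414047*(3702 + 1803769)) = (10550553758196/75414047)/1807471 = (10550553758196/75414047)*(1/1807471) = 10550553758196/136308702945137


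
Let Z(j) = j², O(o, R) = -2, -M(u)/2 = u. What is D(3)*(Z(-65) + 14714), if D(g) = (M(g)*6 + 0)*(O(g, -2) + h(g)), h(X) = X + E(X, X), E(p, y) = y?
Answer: -2727216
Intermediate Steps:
M(u) = -2*u
h(X) = 2*X (h(X) = X + X = 2*X)
D(g) = -12*g*(-2 + 2*g) (D(g) = (-2*g*6 + 0)*(-2 + 2*g) = (-12*g + 0)*(-2 + 2*g) = (-12*g)*(-2 + 2*g) = -12*g*(-2 + 2*g))
D(3)*(Z(-65) + 14714) = (24*3*(1 - 1*3))*((-65)² + 14714) = (24*3*(1 - 3))*(4225 + 14714) = (24*3*(-2))*18939 = -144*18939 = -2727216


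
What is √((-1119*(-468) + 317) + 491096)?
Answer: √1015105 ≈ 1007.5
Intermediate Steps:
√((-1119*(-468) + 317) + 491096) = √((523692 + 317) + 491096) = √(524009 + 491096) = √1015105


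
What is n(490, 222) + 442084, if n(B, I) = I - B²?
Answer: 202206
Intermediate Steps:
n(490, 222) + 442084 = (222 - 1*490²) + 442084 = (222 - 1*240100) + 442084 = (222 - 240100) + 442084 = -239878 + 442084 = 202206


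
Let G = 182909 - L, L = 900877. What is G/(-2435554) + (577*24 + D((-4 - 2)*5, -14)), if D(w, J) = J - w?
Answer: 16883619312/1217777 ≈ 13864.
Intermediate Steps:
G = -717968 (G = 182909 - 1*900877 = 182909 - 900877 = -717968)
G/(-2435554) + (577*24 + D((-4 - 2)*5, -14)) = -717968/(-2435554) + (577*24 + (-14 - (-4 - 2)*5)) = -717968*(-1/2435554) + (13848 + (-14 - (-6)*5)) = 358984/1217777 + (13848 + (-14 - 1*(-30))) = 358984/1217777 + (13848 + (-14 + 30)) = 358984/1217777 + (13848 + 16) = 358984/1217777 + 13864 = 16883619312/1217777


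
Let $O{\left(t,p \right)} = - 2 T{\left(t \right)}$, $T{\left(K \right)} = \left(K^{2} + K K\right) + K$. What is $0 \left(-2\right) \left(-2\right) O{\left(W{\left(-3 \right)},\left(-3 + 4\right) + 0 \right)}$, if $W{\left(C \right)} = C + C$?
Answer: $0$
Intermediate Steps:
$T{\left(K \right)} = K + 2 K^{2}$ ($T{\left(K \right)} = \left(K^{2} + K^{2}\right) + K = 2 K^{2} + K = K + 2 K^{2}$)
$W{\left(C \right)} = 2 C$
$O{\left(t,p \right)} = - 2 t \left(1 + 2 t\right)$
$0 \left(-2\right) \left(-2\right) O{\left(W{\left(-3 \right)},\left(-3 + 4\right) + 0 \right)} = 0 \left(-2\right) \left(-2\right) \left(- 2 \cdot 2 \left(-3\right) \left(1 + 2 \cdot 2 \left(-3\right)\right)\right) = 0 \left(-2\right) \left(\left(-2\right) \left(-6\right) \left(1 + 2 \left(-6\right)\right)\right) = 0 \left(\left(-2\right) \left(-6\right) \left(1 - 12\right)\right) = 0 \left(\left(-2\right) \left(-6\right) \left(-11\right)\right) = 0 \left(-132\right) = 0$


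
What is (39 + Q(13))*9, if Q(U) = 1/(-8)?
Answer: 2799/8 ≈ 349.88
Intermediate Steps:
Q(U) = -⅛
(39 + Q(13))*9 = (39 - ⅛)*9 = (311/8)*9 = 2799/8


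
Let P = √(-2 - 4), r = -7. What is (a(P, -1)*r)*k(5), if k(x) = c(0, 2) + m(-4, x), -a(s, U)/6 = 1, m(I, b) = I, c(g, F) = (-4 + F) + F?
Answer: -168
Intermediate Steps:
c(g, F) = -4 + 2*F
P = I*√6 (P = √(-6) = I*√6 ≈ 2.4495*I)
a(s, U) = -6 (a(s, U) = -6*1 = -6)
k(x) = -4 (k(x) = (-4 + 2*2) - 4 = (-4 + 4) - 4 = 0 - 4 = -4)
(a(P, -1)*r)*k(5) = -6*(-7)*(-4) = 42*(-4) = -168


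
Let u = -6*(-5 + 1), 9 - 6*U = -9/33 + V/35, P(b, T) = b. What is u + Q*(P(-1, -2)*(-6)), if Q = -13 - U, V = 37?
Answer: -23953/385 ≈ -62.216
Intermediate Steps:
U = 3163/2310 (U = 3/2 - (-9/33 + 37/35)/6 = 3/2 - (-9*1/33 + 37*(1/35))/6 = 3/2 - (-3/11 + 37/35)/6 = 3/2 - ⅙*302/385 = 3/2 - 151/1155 = 3163/2310 ≈ 1.3693)
u = 24 (u = -6*(-4) = 24)
Q = -33193/2310 (Q = -13 - 1*3163/2310 = -13 - 3163/2310 = -33193/2310 ≈ -14.369)
u + Q*(P(-1, -2)*(-6)) = 24 - (-33193)*(-6)/2310 = 24 - 33193/2310*6 = 24 - 33193/385 = -23953/385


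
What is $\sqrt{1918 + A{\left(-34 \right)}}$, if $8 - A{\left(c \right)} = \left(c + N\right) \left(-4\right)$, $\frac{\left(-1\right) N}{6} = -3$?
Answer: $7 \sqrt{38} \approx 43.151$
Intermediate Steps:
$N = 18$ ($N = \left(-6\right) \left(-3\right) = 18$)
$A{\left(c \right)} = 80 + 4 c$ ($A{\left(c \right)} = 8 - \left(c + 18\right) \left(-4\right) = 8 - \left(18 + c\right) \left(-4\right) = 8 - \left(-72 - 4 c\right) = 8 + \left(72 + 4 c\right) = 80 + 4 c$)
$\sqrt{1918 + A{\left(-34 \right)}} = \sqrt{1918 + \left(80 + 4 \left(-34\right)\right)} = \sqrt{1918 + \left(80 - 136\right)} = \sqrt{1918 - 56} = \sqrt{1862} = 7 \sqrt{38}$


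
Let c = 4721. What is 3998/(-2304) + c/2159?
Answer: 1122751/2487168 ≈ 0.45142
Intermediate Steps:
3998/(-2304) + c/2159 = 3998/(-2304) + 4721/2159 = 3998*(-1/2304) + 4721*(1/2159) = -1999/1152 + 4721/2159 = 1122751/2487168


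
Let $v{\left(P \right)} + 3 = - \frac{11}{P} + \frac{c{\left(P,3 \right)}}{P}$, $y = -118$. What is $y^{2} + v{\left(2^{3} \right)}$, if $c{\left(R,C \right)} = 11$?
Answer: $13921$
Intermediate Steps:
$v{\left(P \right)} = -3$ ($v{\left(P \right)} = -3 + \left(- \frac{11}{P} + \frac{11}{P}\right) = -3 + 0 = -3$)
$y^{2} + v{\left(2^{3} \right)} = \left(-118\right)^{2} - 3 = 13924 - 3 = 13921$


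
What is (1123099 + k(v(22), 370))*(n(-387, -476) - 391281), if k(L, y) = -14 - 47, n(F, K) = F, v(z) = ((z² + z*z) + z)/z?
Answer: -439858047384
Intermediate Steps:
v(z) = (z + 2*z²)/z (v(z) = ((z² + z²) + z)/z = (2*z² + z)/z = (z + 2*z²)/z)
k(L, y) = -61
(1123099 + k(v(22), 370))*(n(-387, -476) - 391281) = (1123099 - 61)*(-387 - 391281) = 1123038*(-391668) = -439858047384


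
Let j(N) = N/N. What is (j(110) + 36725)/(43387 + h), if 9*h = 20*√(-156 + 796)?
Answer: 129067907922/152476717289 - 52885440*√10/152476717289 ≈ 0.84538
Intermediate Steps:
j(N) = 1
h = 160*√10/9 (h = (20*√(-156 + 796))/9 = (20*√640)/9 = (20*(8*√10))/9 = (160*√10)/9 = 160*√10/9 ≈ 56.218)
(j(110) + 36725)/(43387 + h) = (1 + 36725)/(43387 + 160*√10/9) = 36726/(43387 + 160*√10/9)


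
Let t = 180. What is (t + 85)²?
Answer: 70225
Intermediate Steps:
(t + 85)² = (180 + 85)² = 265² = 70225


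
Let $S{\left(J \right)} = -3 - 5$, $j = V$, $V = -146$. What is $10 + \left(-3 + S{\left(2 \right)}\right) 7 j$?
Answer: $11252$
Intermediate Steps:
$j = -146$
$S{\left(J \right)} = -8$ ($S{\left(J \right)} = -3 - 5 = -8$)
$10 + \left(-3 + S{\left(2 \right)}\right) 7 j = 10 + \left(-3 - 8\right) 7 \left(-146\right) = 10 + \left(-11\right) 7 \left(-146\right) = 10 - -11242 = 10 + 11242 = 11252$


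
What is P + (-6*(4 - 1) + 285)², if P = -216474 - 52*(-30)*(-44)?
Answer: -213825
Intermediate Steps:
P = -285114 (P = -216474 - (-1560)*(-44) = -216474 - 1*68640 = -216474 - 68640 = -285114)
P + (-6*(4 - 1) + 285)² = -285114 + (-6*(4 - 1) + 285)² = -285114 + (-6*3 + 285)² = -285114 + (-18 + 285)² = -285114 + 267² = -285114 + 71289 = -213825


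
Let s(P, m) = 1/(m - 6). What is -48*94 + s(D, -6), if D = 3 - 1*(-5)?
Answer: -54145/12 ≈ -4512.1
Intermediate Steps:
D = 8 (D = 3 + 5 = 8)
s(P, m) = 1/(-6 + m)
-48*94 + s(D, -6) = -48*94 + 1/(-6 - 6) = -4512 + 1/(-12) = -4512 - 1/12 = -54145/12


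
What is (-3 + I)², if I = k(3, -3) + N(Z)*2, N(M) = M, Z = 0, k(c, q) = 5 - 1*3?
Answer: 1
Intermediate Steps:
k(c, q) = 2 (k(c, q) = 5 - 3 = 2)
I = 2 (I = 2 + 0*2 = 2 + 0 = 2)
(-3 + I)² = (-3 + 2)² = (-1)² = 1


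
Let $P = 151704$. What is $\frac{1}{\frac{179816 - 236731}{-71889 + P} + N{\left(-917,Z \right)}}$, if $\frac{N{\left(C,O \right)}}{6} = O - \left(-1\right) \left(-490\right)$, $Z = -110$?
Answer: $- \frac{15963}{57478183} \approx -0.00027772$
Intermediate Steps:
$N{\left(C,O \right)} = -2940 + 6 O$ ($N{\left(C,O \right)} = 6 \left(O - \left(-1\right) \left(-490\right)\right) = 6 \left(O - 490\right) = 6 \left(-490 + O\right) = -2940 + 6 O$)
$\frac{1}{\frac{179816 - 236731}{-71889 + P} + N{\left(-917,Z \right)}} = \frac{1}{\frac{179816 - 236731}{-71889 + 151704} + \left(-2940 + 6 \left(-110\right)\right)} = \frac{1}{- \frac{56915}{79815} - 3600} = \frac{1}{\left(-56915\right) \frac{1}{79815} - 3600} = \frac{1}{- \frac{11383}{15963} - 3600} = \frac{1}{- \frac{57478183}{15963}} = - \frac{15963}{57478183}$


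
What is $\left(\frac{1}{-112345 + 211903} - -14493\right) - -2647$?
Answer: $\frac{1706424121}{99558} \approx 17140.0$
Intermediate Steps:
$\left(\frac{1}{-112345 + 211903} - -14493\right) - -2647 = \left(\frac{1}{99558} + 14493\right) + 2647 = \frac{1442894095}{99558} + 2647 = \frac{1706424121}{99558}$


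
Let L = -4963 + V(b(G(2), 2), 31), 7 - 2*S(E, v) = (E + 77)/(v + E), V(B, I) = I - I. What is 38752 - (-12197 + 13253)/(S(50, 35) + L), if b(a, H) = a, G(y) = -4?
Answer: 16338746752/421621 ≈ 38752.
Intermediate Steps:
V(B, I) = 0
S(E, v) = 7/2 - (77 + E)/(2*(E + v)) (S(E, v) = 7/2 - (E + 77)/(2*(v + E)) = 7/2 - (77 + E)/(2*(E + v)))
L = -4963 (L = -4963 + 0 = -4963)
38752 - (-12197 + 13253)/(S(50, 35) + L) = 38752 - (-12197 + 13253)/((-77 + 6*50 + 7*35)/(2*(50 + 35)) - 4963) = 38752 - 1056/((1/2)*(-77 + 300 + 245)/85 - 4963) = 38752 - 1056/((1/2)*(1/85)*468 - 4963) = 38752 - 1056/(234/85 - 4963) = 38752 - 1056/(-421621/85) = 38752 - 1056*(-85)/421621 = 38752 - 1*(-89760/421621) = 38752 + 89760/421621 = 16338746752/421621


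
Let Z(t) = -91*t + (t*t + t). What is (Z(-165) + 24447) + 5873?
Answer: 72395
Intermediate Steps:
Z(t) = t² - 90*t (Z(t) = -91*t + (t² + t) = -91*t + (t + t²) = t² - 90*t)
(Z(-165) + 24447) + 5873 = (-165*(-90 - 165) + 24447) + 5873 = (-165*(-255) + 24447) + 5873 = (42075 + 24447) + 5873 = 66522 + 5873 = 72395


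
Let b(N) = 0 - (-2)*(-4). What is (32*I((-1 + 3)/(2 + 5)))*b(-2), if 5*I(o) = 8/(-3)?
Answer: 2048/15 ≈ 136.53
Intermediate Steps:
b(N) = -8 (b(N) = 0 - 1*8 = 0 - 8 = -8)
I(o) = -8/15 (I(o) = (8/(-3))/5 = (8*(-⅓))/5 = (⅕)*(-8/3) = -8/15)
(32*I((-1 + 3)/(2 + 5)))*b(-2) = (32*(-8/15))*(-8) = -256/15*(-8) = 2048/15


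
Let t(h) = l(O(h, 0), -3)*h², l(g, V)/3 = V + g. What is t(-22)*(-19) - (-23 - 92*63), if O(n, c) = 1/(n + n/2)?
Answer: 89419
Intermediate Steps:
O(n, c) = 2/(3*n) (O(n, c) = 1/(n + n*(½)) = 1/(n + n/2) = 1/(3*n/2) = 2/(3*n))
l(g, V) = 3*V + 3*g (l(g, V) = 3*(V + g) = 3*V + 3*g)
t(h) = h²*(-9 + 2/h) (t(h) = (3*(-3) + 3*(2/(3*h)))*h² = (-9 + 2/h)*h² = h²*(-9 + 2/h))
t(-22)*(-19) - (-23 - 92*63) = -22*(2 - 9*(-22))*(-19) - (-23 - 92*63) = -22*(2 + 198)*(-19) - (-23 - 5796) = -22*200*(-19) - 1*(-5819) = -4400*(-19) + 5819 = 83600 + 5819 = 89419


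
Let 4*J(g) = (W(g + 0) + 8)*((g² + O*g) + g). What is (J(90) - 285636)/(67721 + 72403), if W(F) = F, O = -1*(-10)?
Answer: -20977/46708 ≈ -0.44911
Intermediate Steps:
O = 10
J(g) = (8 + g)*(g² + 11*g)/4 (J(g) = (((g + 0) + 8)*((g² + 10*g) + g))/4 = ((g + 8)*(g² + 11*g))/4 = ((8 + g)*(g² + 11*g))/4 = (8 + g)*(g² + 11*g)/4)
(J(90) - 285636)/(67721 + 72403) = ((¼)*90*(88 + 90² + 19*90) - 285636)/(67721 + 72403) = ((¼)*90*(88 + 8100 + 1710) - 285636)/140124 = ((¼)*90*9898 - 285636)*(1/140124) = (222705 - 285636)*(1/140124) = -62931*1/140124 = -20977/46708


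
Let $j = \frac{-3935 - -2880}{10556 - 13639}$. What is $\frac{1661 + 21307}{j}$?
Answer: $\frac{70810344}{1055} \approx 67119.0$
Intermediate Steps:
$j = \frac{1055}{3083}$ ($j = \frac{-3935 + 2880}{-3083} = \left(-1055\right) \left(- \frac{1}{3083}\right) = \frac{1055}{3083} \approx 0.3422$)
$\frac{1661 + 21307}{j} = \frac{1661 + 21307}{\frac{1055}{3083}} = 22968 \cdot \frac{3083}{1055} = \frac{70810344}{1055}$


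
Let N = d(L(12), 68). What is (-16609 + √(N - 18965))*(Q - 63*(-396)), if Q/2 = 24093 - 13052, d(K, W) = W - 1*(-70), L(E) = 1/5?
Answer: -781121270 + 47030*I*√18827 ≈ -7.8112e+8 + 6.4531e+6*I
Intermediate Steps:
L(E) = ⅕
d(K, W) = 70 + W (d(K, W) = W + 70 = 70 + W)
N = 138 (N = 70 + 68 = 138)
Q = 22082 (Q = 2*(24093 - 13052) = 2*11041 = 22082)
(-16609 + √(N - 18965))*(Q - 63*(-396)) = (-16609 + √(138 - 18965))*(22082 - 63*(-396)) = (-16609 + √(-18827))*(22082 + 24948) = (-16609 + I*√18827)*47030 = -781121270 + 47030*I*√18827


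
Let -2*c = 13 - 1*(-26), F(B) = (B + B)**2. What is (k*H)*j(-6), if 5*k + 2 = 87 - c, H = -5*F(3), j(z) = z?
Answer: 22572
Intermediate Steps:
F(B) = 4*B**2 (F(B) = (2*B)**2 = 4*B**2)
c = -39/2 (c = -(13 - 1*(-26))/2 = -(13 + 26)/2 = -1/2*39 = -39/2 ≈ -19.500)
H = -180 (H = -20*3**2 = -20*9 = -5*36 = -180)
k = 209/10 (k = -2/5 + (87 - 1*(-39/2))/5 = -2/5 + (87 + 39/2)/5 = -2/5 + (1/5)*(213/2) = -2/5 + 213/10 = 209/10 ≈ 20.900)
(k*H)*j(-6) = ((209/10)*(-180))*(-6) = -3762*(-6) = 22572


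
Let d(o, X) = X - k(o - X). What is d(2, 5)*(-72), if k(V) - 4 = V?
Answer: -288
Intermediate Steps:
k(V) = 4 + V
d(o, X) = -4 - o + 2*X (d(o, X) = X - (4 + (o - X)) = X - (4 + o - X) = X + (-4 + X - o) = -4 - o + 2*X)
d(2, 5)*(-72) = (-4 - 1*2 + 2*5)*(-72) = (-4 - 2 + 10)*(-72) = 4*(-72) = -288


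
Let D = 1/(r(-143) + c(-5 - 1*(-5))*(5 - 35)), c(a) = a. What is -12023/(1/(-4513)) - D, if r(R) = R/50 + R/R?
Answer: 5046161357/93 ≈ 5.4260e+7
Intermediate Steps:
r(R) = 1 + R/50 (r(R) = R*(1/50) + 1 = R/50 + 1 = 1 + R/50)
D = -50/93 (D = 1/((1 + (1/50)*(-143)) + (-5 - 1*(-5))*(5 - 35)) = 1/((1 - 143/50) + (-5 + 5)*(-30)) = 1/(-93/50 + 0*(-30)) = 1/(-93/50 + 0) = 1/(-93/50) = -50/93 ≈ -0.53763)
-12023/(1/(-4513)) - D = -12023/(1/(-4513)) - 1*(-50/93) = -12023/(-1/4513) + 50/93 = -12023*(-4513) + 50/93 = 54259799 + 50/93 = 5046161357/93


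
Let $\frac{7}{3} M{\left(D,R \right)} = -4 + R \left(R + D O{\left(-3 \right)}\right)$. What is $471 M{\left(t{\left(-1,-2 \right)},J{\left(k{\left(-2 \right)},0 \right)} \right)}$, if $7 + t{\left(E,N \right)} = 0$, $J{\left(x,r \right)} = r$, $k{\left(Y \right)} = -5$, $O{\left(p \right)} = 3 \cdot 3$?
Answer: $- \frac{5652}{7} \approx -807.43$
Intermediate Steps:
$O{\left(p \right)} = 9$
$t{\left(E,N \right)} = -7$ ($t{\left(E,N \right)} = -7 + 0 = -7$)
$M{\left(D,R \right)} = - \frac{12}{7} + \frac{3 R \left(R + 9 D\right)}{7}$ ($M{\left(D,R \right)} = \frac{3 \left(-4 + R \left(R + D 9\right)\right)}{7} = \frac{3 \left(-4 + R \left(R + 9 D\right)\right)}{7} = - \frac{12}{7} + \frac{3 R \left(R + 9 D\right)}{7}$)
$471 M{\left(t{\left(-1,-2 \right)},J{\left(k{\left(-2 \right)},0 \right)} \right)} = 471 \left(- \frac{12}{7} + \frac{3 \cdot 0^{2}}{7} + \frac{27}{7} \left(-7\right) 0\right) = 471 \left(- \frac{12}{7} + \frac{3}{7} \cdot 0 + 0\right) = 471 \left(- \frac{12}{7} + 0 + 0\right) = 471 \left(- \frac{12}{7}\right) = - \frac{5652}{7}$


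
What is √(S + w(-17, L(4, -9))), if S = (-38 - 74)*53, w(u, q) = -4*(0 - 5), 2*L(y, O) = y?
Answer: 2*I*√1479 ≈ 76.916*I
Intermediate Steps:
L(y, O) = y/2
w(u, q) = 20 (w(u, q) = -4*(-5) = 20)
S = -5936 (S = -112*53 = -5936)
√(S + w(-17, L(4, -9))) = √(-5936 + 20) = √(-5916) = 2*I*√1479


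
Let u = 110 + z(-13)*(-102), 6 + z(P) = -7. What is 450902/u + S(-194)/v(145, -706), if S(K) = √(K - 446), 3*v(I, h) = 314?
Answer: 225451/718 + 12*I*√10/157 ≈ 314.0 + 0.2417*I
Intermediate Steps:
v(I, h) = 314/3 (v(I, h) = (⅓)*314 = 314/3)
z(P) = -13 (z(P) = -6 - 7 = -13)
S(K) = √(-446 + K)
u = 1436 (u = 110 - 13*(-102) = 110 + 1326 = 1436)
450902/u + S(-194)/v(145, -706) = 450902/1436 + √(-446 - 194)/(314/3) = 450902*(1/1436) + √(-640)*(3/314) = 225451/718 + (8*I*√10)*(3/314) = 225451/718 + 12*I*√10/157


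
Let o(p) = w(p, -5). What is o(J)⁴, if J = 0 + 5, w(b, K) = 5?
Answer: 625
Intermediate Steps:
J = 5
o(p) = 5
o(J)⁴ = 5⁴ = 625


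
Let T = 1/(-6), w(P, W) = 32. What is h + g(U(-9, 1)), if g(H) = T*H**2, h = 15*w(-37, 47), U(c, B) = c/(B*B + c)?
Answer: 61413/128 ≈ 479.79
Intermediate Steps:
T = -1/6 ≈ -0.16667
U(c, B) = c/(c + B**2) (U(c, B) = c/(B**2 + c) = c/(c + B**2))
h = 480 (h = 15*32 = 480)
g(H) = -H**2/6
h + g(U(-9, 1)) = 480 - 81/(-9 + 1**2)**2/6 = 480 - 81/(-9 + 1)**2/6 = 480 - (-9/(-8))**2/6 = 480 - (-9*(-1/8))**2/6 = 480 - (9/8)**2/6 = 480 - 1/6*81/64 = 480 - 27/128 = 61413/128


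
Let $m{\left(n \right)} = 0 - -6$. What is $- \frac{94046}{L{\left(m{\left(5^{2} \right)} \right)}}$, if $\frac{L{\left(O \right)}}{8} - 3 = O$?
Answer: $- \frac{47023}{36} \approx -1306.2$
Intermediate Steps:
$m{\left(n \right)} = 6$ ($m{\left(n \right)} = 0 + 6 = 6$)
$L{\left(O \right)} = 24 + 8 O$
$- \frac{94046}{L{\left(m{\left(5^{2} \right)} \right)}} = - \frac{94046}{24 + 8 \cdot 6} = - \frac{94046}{24 + 48} = - \frac{94046}{72} = \left(-94046\right) \frac{1}{72} = - \frac{47023}{36}$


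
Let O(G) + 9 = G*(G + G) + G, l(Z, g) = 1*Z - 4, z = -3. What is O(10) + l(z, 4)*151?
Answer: -856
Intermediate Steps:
l(Z, g) = -4 + Z (l(Z, g) = Z - 4 = -4 + Z)
O(G) = -9 + G + 2*G² (O(G) = -9 + (G*(G + G) + G) = -9 + (G*(2*G) + G) = -9 + (2*G² + G) = -9 + (G + 2*G²) = -9 + G + 2*G²)
O(10) + l(z, 4)*151 = (-9 + 10 + 2*10²) + (-4 - 3)*151 = (-9 + 10 + 2*100) - 7*151 = (-9 + 10 + 200) - 1057 = 201 - 1057 = -856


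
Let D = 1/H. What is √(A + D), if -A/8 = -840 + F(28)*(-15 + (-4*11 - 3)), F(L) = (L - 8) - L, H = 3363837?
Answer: 5*√1245599161966149/3363837 ≈ 52.460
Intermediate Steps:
F(L) = -8 (F(L) = (-8 + L) - L = -8)
D = 1/3363837 ≈ 2.9728e-7
A = 2752 (A = -8*(-840 - 8*(-15 + (-4*11 - 3))) = -8*(-840 - 8*(-15 + (-44 - 3))) = -8*(-840 - 8*(-15 - 47)) = -8*(-840 - 8*(-62)) = -8*(-840 + 496) = -8*(-344) = 2752)
√(A + D) = √(2752 + 1/3363837) = √(9257279425/3363837) = 5*√1245599161966149/3363837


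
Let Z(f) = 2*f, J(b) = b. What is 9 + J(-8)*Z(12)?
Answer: -183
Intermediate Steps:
9 + J(-8)*Z(12) = 9 - 16*12 = 9 - 8*24 = 9 - 192 = -183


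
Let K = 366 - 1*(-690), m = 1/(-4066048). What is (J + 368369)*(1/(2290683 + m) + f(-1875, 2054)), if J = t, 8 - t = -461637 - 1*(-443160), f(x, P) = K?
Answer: 3804946056865619109184/9314027030783 ≈ 4.0852e+8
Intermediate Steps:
m = -1/4066048 ≈ -2.4594e-7
K = 1056 (K = 366 + 690 = 1056)
f(x, P) = 1056
t = 18485 (t = 8 - (-461637 - 1*(-443160)) = 8 - (-461637 + 443160) = 8 - 1*(-18477) = 8 + 18477 = 18485)
J = 18485
(J + 368369)*(1/(2290683 + m) + f(-1875, 2054)) = (18485 + 368369)*(1/(2290683 - 1/4066048) + 1056) = 386854*(1/(9314027030783/4066048) + 1056) = 386854*(4066048/9314027030783 + 1056) = 386854*(9835612548572896/9314027030783) = 3804946056865619109184/9314027030783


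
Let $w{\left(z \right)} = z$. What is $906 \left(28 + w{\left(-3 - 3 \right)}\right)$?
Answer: $19932$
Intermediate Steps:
$906 \left(28 + w{\left(-3 - 3 \right)}\right) = 906 \left(28 - 6\right) = 906 \cdot 22 = 19932$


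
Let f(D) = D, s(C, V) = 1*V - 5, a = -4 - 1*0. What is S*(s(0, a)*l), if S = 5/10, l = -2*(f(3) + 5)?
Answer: 72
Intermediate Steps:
a = -4 (a = -4 + 0 = -4)
s(C, V) = -5 + V (s(C, V) = V - 5 = -5 + V)
l = -16 (l = -2*(3 + 5) = -2*8 = -16)
S = ½ (S = 5*(⅒) = ½ ≈ 0.50000)
S*(s(0, a)*l) = ((-5 - 4)*(-16))/2 = (-9*(-16))/2 = (½)*144 = 72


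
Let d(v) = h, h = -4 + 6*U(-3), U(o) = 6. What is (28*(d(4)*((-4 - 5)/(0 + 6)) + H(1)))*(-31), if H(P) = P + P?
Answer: 39928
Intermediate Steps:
H(P) = 2*P
h = 32 (h = -4 + 6*6 = -4 + 36 = 32)
d(v) = 32
(28*(d(4)*((-4 - 5)/(0 + 6)) + H(1)))*(-31) = (28*(32*((-4 - 5)/(0 + 6)) + 2*1))*(-31) = (28*(32*(-9/6) + 2))*(-31) = (28*(32*(-9*⅙) + 2))*(-31) = (28*(32*(-3/2) + 2))*(-31) = (28*(-48 + 2))*(-31) = (28*(-46))*(-31) = -1288*(-31) = 39928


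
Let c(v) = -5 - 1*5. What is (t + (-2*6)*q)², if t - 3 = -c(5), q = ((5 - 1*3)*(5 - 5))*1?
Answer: 169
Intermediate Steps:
c(v) = -10 (c(v) = -5 - 5 = -10)
q = 0 (q = ((5 - 3)*0)*1 = (2*0)*1 = 0*1 = 0)
t = 13 (t = 3 - 1*(-10) = 3 + 10 = 13)
(t + (-2*6)*q)² = (13 - 2*6*0)² = (13 - 12*0)² = (13 + 0)² = 13² = 169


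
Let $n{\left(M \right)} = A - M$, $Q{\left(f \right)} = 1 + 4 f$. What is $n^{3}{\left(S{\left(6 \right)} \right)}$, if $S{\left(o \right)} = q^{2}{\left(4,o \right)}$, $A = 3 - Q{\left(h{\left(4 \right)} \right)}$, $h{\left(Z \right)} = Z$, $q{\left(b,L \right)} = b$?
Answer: $-27000$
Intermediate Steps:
$A = -14$ ($A = 3 - \left(1 + 4 \cdot 4\right) = 3 - \left(1 + 16\right) = 3 - 17 = -14$)
$S{\left(o \right)} = 16$ ($S{\left(o \right)} = 4^{2} = 16$)
$n{\left(M \right)} = -14 - M$
$n^{3}{\left(S{\left(6 \right)} \right)} = \left(-14 - 16\right)^{3} = \left(-30\right)^{3} = -27000$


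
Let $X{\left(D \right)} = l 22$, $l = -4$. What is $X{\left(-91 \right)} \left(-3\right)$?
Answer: $264$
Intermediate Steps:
$X{\left(D \right)} = -88$ ($X{\left(D \right)} = \left(-4\right) 22 = -88$)
$X{\left(-91 \right)} \left(-3\right) = \left(-88\right) \left(-3\right) = 264$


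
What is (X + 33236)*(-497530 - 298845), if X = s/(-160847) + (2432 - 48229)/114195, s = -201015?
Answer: -4227656289150406550/159721071 ≈ -2.6469e+10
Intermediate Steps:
X = 15588597866/18367923165 (X = -201015/(-160847) + (2432 - 48229)/114195 = -201015*(-1/160847) - 45797*1/114195 = 201015/160847 - 45797/114195 = 15588597866/18367923165 ≈ 0.84869)
(X + 33236)*(-497530 - 298845) = (15588597866/18367923165 + 33236)*(-497530 - 298845) = (610491882909806/18367923165)*(-796375) = -4227656289150406550/159721071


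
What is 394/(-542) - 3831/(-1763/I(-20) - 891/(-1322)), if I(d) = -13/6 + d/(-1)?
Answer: 48040531597/1254619703 ≈ 38.291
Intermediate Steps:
I(d) = -13/6 - d (I(d) = -13*1/6 + d*(-1) = -13/6 - d)
394/(-542) - 3831/(-1763/I(-20) - 891/(-1322)) = 394/(-542) - 3831/(-1763/(-13/6 - 1*(-20)) - 891/(-1322)) = 394*(-1/542) - 3831/(-1763/(-13/6 + 20) - 891*(-1/1322)) = -197/271 - 3831/(-1763/107/6 + 891/1322) = -197/271 - 3831/(-1763*6/107 + 891/1322) = -197/271 - 3831/(-10578/107 + 891/1322) = -197/271 - 3831/(-13888779/141454) = -197/271 - 3831*(-141454/13888779) = -197/271 + 180636758/4629593 = 48040531597/1254619703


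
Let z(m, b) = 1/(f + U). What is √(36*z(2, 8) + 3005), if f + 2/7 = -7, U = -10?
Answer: √363353/11 ≈ 54.799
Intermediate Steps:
f = -51/7 (f = -2/7 - 7 = -51/7 ≈ -7.2857)
z(m, b) = -7/121 (z(m, b) = 1/(-51/7 - 10) = 1/(-121/7) = -7/121)
√(36*z(2, 8) + 3005) = √(36*(-7/121) + 3005) = √(-252/121 + 3005) = √(363353/121) = √363353/11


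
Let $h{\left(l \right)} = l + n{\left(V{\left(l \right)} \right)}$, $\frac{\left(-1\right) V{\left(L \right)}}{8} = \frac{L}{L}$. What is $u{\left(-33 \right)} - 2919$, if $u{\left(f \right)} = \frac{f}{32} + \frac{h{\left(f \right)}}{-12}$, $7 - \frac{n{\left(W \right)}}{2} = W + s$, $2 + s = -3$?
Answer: $- \frac{280379}{96} \approx -2920.6$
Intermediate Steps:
$s = -5$ ($s = -2 - 3 = -5$)
$V{\left(L \right)} = -8$ ($V{\left(L \right)} = - 8 \frac{L}{L} = \left(-8\right) 1 = -8$)
$n{\left(W \right)} = 24 - 2 W$ ($n{\left(W \right)} = 14 - 2 \left(W - 5\right) = 14 - 2 \left(-5 + W\right) = 14 - \left(-10 + 2 W\right) = 24 - 2 W$)
$h{\left(l \right)} = 40 + l$ ($h{\left(l \right)} = l + \left(24 - -16\right) = l + \left(24 + 16\right) = l + 40 = 40 + l$)
$u{\left(f \right)} = - \frac{10}{3} - \frac{5 f}{96}$ ($u{\left(f \right)} = \frac{f}{32} + \frac{40 + f}{-12} = f \frac{1}{32} + \left(40 + f\right) \left(- \frac{1}{12}\right) = \frac{f}{32} - \left(\frac{10}{3} + \frac{f}{12}\right) = - \frac{10}{3} - \frac{5 f}{96}$)
$u{\left(-33 \right)} - 2919 = \left(- \frac{10}{3} - - \frac{55}{32}\right) - 2919 = \left(- \frac{10}{3} + \frac{55}{32}\right) - 2919 = - \frac{155}{96} - 2919 = - \frac{280379}{96}$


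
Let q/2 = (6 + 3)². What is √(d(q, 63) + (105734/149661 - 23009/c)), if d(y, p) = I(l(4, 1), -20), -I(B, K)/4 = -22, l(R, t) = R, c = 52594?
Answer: √607652682262655954214/2623756878 ≈ 9.3952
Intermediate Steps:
q = 162 (q = 2*(6 + 3)² = 2*9² = 2*81 = 162)
I(B, K) = 88 (I(B, K) = -4*(-22) = 88)
d(y, p) = 88
√(d(q, 63) + (105734/149661 - 23009/c)) = √(88 + (105734/149661 - 23009/52594)) = √(88 + 2117424047/7871270634) = √(694789239839/7871270634) = √607652682262655954214/2623756878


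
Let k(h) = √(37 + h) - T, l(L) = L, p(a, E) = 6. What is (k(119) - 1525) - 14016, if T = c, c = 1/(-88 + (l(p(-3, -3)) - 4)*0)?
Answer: -1367607/88 + 2*√39 ≈ -15529.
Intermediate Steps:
c = -1/88 (c = 1/(-88 + (6 - 4)*0) = 1/(-88 + 2*0) = 1/(-88 + 0) = 1/(-88) = -1/88 ≈ -0.011364)
T = -1/88 ≈ -0.011364
k(h) = 1/88 + √(37 + h) (k(h) = √(37 + h) - 1*(-1/88) = √(37 + h) + 1/88 = 1/88 + √(37 + h))
(k(119) - 1525) - 14016 = ((1/88 + √(37 + 119)) - 1525) - 14016 = ((1/88 + √156) - 1525) - 14016 = ((1/88 + 2*√39) - 1525) - 14016 = (-134199/88 + 2*√39) - 14016 = -1367607/88 + 2*√39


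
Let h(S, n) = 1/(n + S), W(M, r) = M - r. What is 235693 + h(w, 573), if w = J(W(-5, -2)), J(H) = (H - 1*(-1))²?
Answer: 135994862/577 ≈ 2.3569e+5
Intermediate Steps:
J(H) = (1 + H)² (J(H) = (H + 1)² = (1 + H)²)
w = 4 (w = (1 + (-5 - 1*(-2)))² = (1 + (-5 + 2))² = (1 - 3)² = (-2)² = 4)
h(S, n) = 1/(S + n)
235693 + h(w, 573) = 235693 + 1/(4 + 573) = 235693 + 1/577 = 135994862/577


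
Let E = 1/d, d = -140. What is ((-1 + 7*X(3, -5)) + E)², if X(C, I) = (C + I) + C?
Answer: 703921/19600 ≈ 35.914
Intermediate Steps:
X(C, I) = I + 2*C
E = -1/140 (E = 1/(-140) = -1/140 ≈ -0.0071429)
((-1 + 7*X(3, -5)) + E)² = ((-1 + 7*(-5 + 2*3)) - 1/140)² = ((-1 + 7*(-5 + 6)) - 1/140)² = ((-1 + 7*1) - 1/140)² = ((-1 + 7) - 1/140)² = (6 - 1/140)² = (839/140)² = 703921/19600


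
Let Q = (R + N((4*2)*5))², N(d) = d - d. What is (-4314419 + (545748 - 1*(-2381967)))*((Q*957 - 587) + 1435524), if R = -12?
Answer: -2180931782480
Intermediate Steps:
N(d) = 0
Q = 144 (Q = (-12 + 0)² = (-12)² = 144)
(-4314419 + (545748 - 1*(-2381967)))*((Q*957 - 587) + 1435524) = (-4314419 + (545748 - 1*(-2381967)))*((144*957 - 587) + 1435524) = (-4314419 + (545748 + 2381967))*((137808 - 587) + 1435524) = (-4314419 + 2927715)*(137221 + 1435524) = -1386704*1572745 = -2180931782480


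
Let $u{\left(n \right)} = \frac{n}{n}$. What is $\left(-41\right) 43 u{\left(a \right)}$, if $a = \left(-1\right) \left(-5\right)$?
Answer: $-1763$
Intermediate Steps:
$a = 5$
$u{\left(n \right)} = 1$
$\left(-41\right) 43 u{\left(a \right)} = \left(-41\right) 43 \cdot 1 = \left(-1763\right) 1 = -1763$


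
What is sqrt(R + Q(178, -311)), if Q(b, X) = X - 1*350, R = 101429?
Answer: 4*sqrt(6298) ≈ 317.44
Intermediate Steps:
Q(b, X) = -350 + X (Q(b, X) = X - 350 = -350 + X)
sqrt(R + Q(178, -311)) = sqrt(101429 + (-350 - 311)) = sqrt(101429 - 661) = sqrt(100768) = 4*sqrt(6298)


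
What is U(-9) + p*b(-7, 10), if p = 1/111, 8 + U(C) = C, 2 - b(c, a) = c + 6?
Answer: -628/37 ≈ -16.973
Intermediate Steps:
b(c, a) = -4 - c (b(c, a) = 2 - (c + 6) = 2 - (6 + c) = 2 + (-6 - c) = -4 - c)
U(C) = -8 + C
p = 1/111 ≈ 0.0090090
U(-9) + p*b(-7, 10) = (-8 - 9) + (-4 - 1*(-7))/111 = -17 + (-4 + 7)/111 = -17 + (1/111)*3 = -17 + 1/37 = -628/37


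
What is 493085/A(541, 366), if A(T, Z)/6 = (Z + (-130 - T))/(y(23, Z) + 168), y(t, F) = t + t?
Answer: -10552019/183 ≈ -57661.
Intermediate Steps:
y(t, F) = 2*t
A(T, Z) = -390/107 - 3*T/107 + 3*Z/107 (A(T, Z) = 6*((Z + (-130 - T))/(2*23 + 168)) = 6*((-130 + Z - T)/(46 + 168)) = 6*((-130 + Z - T)/214) = 6*((-130 + Z - T)*(1/214)) = 6*(-65/107 - T/214 + Z/214) = -390/107 - 3*T/107 + 3*Z/107)
493085/A(541, 366) = 493085/(-390/107 - 3/107*541 + (3/107)*366) = 493085/(-390/107 - 1623/107 + 1098/107) = 493085/(-915/107) = 493085*(-107/915) = -10552019/183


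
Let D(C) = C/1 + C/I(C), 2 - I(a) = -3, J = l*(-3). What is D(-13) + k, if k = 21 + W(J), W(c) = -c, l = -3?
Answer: -18/5 ≈ -3.6000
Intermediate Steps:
J = 9 (J = -3*(-3) = 9)
I(a) = 5 (I(a) = 2 - 1*(-3) = 2 + 3 = 5)
D(C) = 6*C/5 (D(C) = C/1 + C/5 = C*1 + C*(⅕) = C + C/5 = 6*C/5)
k = 12 (k = 21 - 1*9 = 21 - 9 = 12)
D(-13) + k = (6/5)*(-13) + 12 = -78/5 + 12 = -18/5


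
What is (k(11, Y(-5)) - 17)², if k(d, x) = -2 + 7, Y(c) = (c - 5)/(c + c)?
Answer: 144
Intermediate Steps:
Y(c) = (-5 + c)/(2*c) (Y(c) = (-5 + c)/((2*c)) = (-5 + c)*(1/(2*c)) = (-5 + c)/(2*c))
k(d, x) = 5
(k(11, Y(-5)) - 17)² = (5 - 17)² = (-12)² = 144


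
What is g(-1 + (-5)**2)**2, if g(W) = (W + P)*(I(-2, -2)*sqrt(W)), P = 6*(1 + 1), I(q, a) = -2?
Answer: 124416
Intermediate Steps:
P = 12 (P = 6*2 = 12)
g(W) = -2*sqrt(W)*(12 + W) (g(W) = (W + 12)*(-2*sqrt(W)) = (12 + W)*(-2*sqrt(W)) = -2*sqrt(W)*(12 + W))
g(-1 + (-5)**2)**2 = (2*sqrt(-1 + (-5)**2)*(-12 - (-1 + (-5)**2)))**2 = (2*sqrt(-1 + 25)*(-12 - (-1 + 25)))**2 = (2*sqrt(24)*(-12 - 1*24))**2 = (2*(2*sqrt(6))*(-12 - 24))**2 = (2*(2*sqrt(6))*(-36))**2 = (-144*sqrt(6))**2 = 124416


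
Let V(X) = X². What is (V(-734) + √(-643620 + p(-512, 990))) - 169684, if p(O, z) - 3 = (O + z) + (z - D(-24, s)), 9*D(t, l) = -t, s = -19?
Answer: 369072 + I*√5779365/3 ≈ 3.6907e+5 + 801.34*I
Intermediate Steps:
D(t, l) = -t/9 (D(t, l) = (-t)/9 = -t/9)
p(O, z) = ⅓ + O + 2*z (p(O, z) = 3 + ((O + z) + (z - (-1)*(-24)/9)) = 3 + ((O + z) + (z - 1*8/3)) = 3 + ((O + z) + (z - 8/3)) = 3 + ((O + z) + (-8/3 + z)) = 3 + (-8/3 + O + 2*z) = ⅓ + O + 2*z)
(V(-734) + √(-643620 + p(-512, 990))) - 169684 = ((-734)² + √(-643620 + (⅓ - 512 + 2*990))) - 169684 = (538756 + √(-643620 + (⅓ - 512 + 1980))) - 169684 = (538756 + √(-643620 + 4405/3)) - 169684 = (538756 + √(-1926455/3)) - 169684 = (538756 + I*√5779365/3) - 169684 = 369072 + I*√5779365/3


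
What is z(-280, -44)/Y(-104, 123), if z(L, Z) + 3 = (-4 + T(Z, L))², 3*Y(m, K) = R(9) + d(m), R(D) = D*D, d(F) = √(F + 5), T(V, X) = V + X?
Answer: 2904687/740 - 107581*I*√11/740 ≈ 3925.3 - 482.17*I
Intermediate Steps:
d(F) = √(5 + F)
R(D) = D²
Y(m, K) = 27 + √(5 + m)/3 (Y(m, K) = (9² + √(5 + m))/3 = (81 + √(5 + m))/3 = 27 + √(5 + m)/3)
z(L, Z) = -3 + (-4 + L + Z)² (z(L, Z) = -3 + (-4 + (Z + L))² = -3 + (-4 + (L + Z))² = -3 + (-4 + L + Z)²)
z(-280, -44)/Y(-104, 123) = (-3 + (-4 - 280 - 44)²)/(27 + √(5 - 104)/3) = (-3 + (-328)²)/(27 + √(-99)/3) = (-3 + 107584)/(27 + (3*I*√11)/3) = 107581/(27 + I*√11)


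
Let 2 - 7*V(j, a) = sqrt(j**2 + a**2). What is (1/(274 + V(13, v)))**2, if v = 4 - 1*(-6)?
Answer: 49/(1920 - sqrt(269))**2 ≈ 1.3522e-5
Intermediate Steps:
v = 10 (v = 4 + 6 = 10)
V(j, a) = 2/7 - sqrt(a**2 + j**2)/7 (V(j, a) = 2/7 - sqrt(j**2 + a**2)/7 = 2/7 - sqrt(a**2 + j**2)/7)
(1/(274 + V(13, v)))**2 = (1/(274 + (2/7 - sqrt(10**2 + 13**2)/7)))**2 = (1/(274 + (2/7 - sqrt(100 + 169)/7)))**2 = (1/(274 + (2/7 - sqrt(269)/7)))**2 = (1/(1920/7 - sqrt(269)/7))**2 = (1920/7 - sqrt(269)/7)**(-2)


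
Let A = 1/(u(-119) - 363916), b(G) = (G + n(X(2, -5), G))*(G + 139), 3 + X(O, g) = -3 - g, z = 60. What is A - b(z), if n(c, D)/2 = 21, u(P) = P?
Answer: -7389182431/364035 ≈ -20298.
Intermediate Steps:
X(O, g) = -6 - g (X(O, g) = -3 + (-3 - g) = -6 - g)
n(c, D) = 42 (n(c, D) = 2*21 = 42)
b(G) = (42 + G)*(139 + G) (b(G) = (G + 42)*(G + 139) = (42 + G)*(139 + G))
A = -1/364035 (A = 1/(-119 - 363916) = 1/(-364035) = -1/364035 ≈ -2.7470e-6)
A - b(z) = -1/364035 - (5838 + 60² + 181*60) = -1/364035 - (5838 + 3600 + 10860) = -1/364035 - 1*20298 = -1/364035 - 20298 = -7389182431/364035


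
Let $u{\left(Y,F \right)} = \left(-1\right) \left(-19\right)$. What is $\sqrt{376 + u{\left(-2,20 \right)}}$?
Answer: $\sqrt{395} \approx 19.875$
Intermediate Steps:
$u{\left(Y,F \right)} = 19$
$\sqrt{376 + u{\left(-2,20 \right)}} = \sqrt{376 + 19} = \sqrt{395}$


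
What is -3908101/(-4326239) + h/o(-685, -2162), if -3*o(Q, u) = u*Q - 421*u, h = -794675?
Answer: 2808400516621/1477825937444 ≈ 1.9004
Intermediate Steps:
o(Q, u) = 421*u/3 - Q*u/3 (o(Q, u) = -(u*Q - 421*u)/3 = -(Q*u - 421*u)/3 = -(-421*u + Q*u)/3 = 421*u/3 - Q*u/3)
-3908101/(-4326239) + h/o(-685, -2162) = -3908101/(-4326239) - 794675*(-3/(2162*(421 - 1*(-685)))) = -3908101*(-1/4326239) - 794675*(-3/(2162*(421 + 685))) = 3908101/4326239 - 794675/((⅓)*(-2162)*1106) = 3908101/4326239 - 794675/(-2391172/3) = 3908101/4326239 - 794675*(-3/2391172) = 3908101/4326239 + 340575/341596 = 2808400516621/1477825937444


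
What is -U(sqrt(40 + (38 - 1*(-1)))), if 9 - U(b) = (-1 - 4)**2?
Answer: 16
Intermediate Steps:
U(b) = -16 (U(b) = 9 - (-1 - 4)**2 = 9 - 1*(-5)**2 = 9 - 1*25 = 9 - 25 = -16)
-U(sqrt(40 + (38 - 1*(-1)))) = -1*(-16) = 16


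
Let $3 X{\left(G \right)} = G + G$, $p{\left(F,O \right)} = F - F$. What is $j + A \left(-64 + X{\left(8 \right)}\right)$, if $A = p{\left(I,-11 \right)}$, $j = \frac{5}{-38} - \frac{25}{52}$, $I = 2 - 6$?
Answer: $- \frac{605}{988} \approx -0.61235$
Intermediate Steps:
$I = -4$ ($I = 2 - 6 = -4$)
$j = - \frac{605}{988}$ ($j = 5 \left(- \frac{1}{38}\right) - \frac{25}{52} = - \frac{5}{38} - \frac{25}{52} = - \frac{605}{988} \approx -0.61235$)
$p{\left(F,O \right)} = 0$
$A = 0$
$X{\left(G \right)} = \frac{2 G}{3}$ ($X{\left(G \right)} = \frac{G + G}{3} = \frac{2 G}{3}$)
$j + A \left(-64 + X{\left(8 \right)}\right) = - \frac{605}{988} + 0 \left(-64 + \frac{2}{3} \cdot 8\right) = - \frac{605}{988} + 0 \left(-64 + \frac{16}{3}\right) = - \frac{605}{988} + 0 \left(- \frac{176}{3}\right) = - \frac{605}{988} + 0 = - \frac{605}{988}$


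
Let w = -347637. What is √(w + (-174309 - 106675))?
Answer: 7*I*√12829 ≈ 792.86*I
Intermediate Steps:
√(w + (-174309 - 106675)) = √(-347637 + (-174309 - 106675)) = √(-347637 - 280984) = √(-628621) = 7*I*√12829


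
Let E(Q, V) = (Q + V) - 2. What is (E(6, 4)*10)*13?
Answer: 1040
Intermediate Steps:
E(Q, V) = -2 + Q + V
(E(6, 4)*10)*13 = ((-2 + 6 + 4)*10)*13 = (8*10)*13 = 80*13 = 1040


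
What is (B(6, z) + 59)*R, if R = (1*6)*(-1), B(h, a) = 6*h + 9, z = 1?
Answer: -624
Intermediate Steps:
B(h, a) = 9 + 6*h
R = -6 (R = 6*(-1) = -6)
(B(6, z) + 59)*R = ((9 + 6*6) + 59)*(-6) = ((9 + 36) + 59)*(-6) = (45 + 59)*(-6) = 104*(-6) = -624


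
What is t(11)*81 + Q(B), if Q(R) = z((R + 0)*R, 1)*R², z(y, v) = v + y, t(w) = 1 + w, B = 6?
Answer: 2304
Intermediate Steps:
Q(R) = R²*(1 + R²) (Q(R) = (1 + (R + 0)*R)*R² = (1 + R*R)*R² = (1 + R²)*R² = R²*(1 + R²))
t(11)*81 + Q(B) = (1 + 11)*81 + (6² + 6⁴) = 12*81 + (36 + 1296) = 972 + 1332 = 2304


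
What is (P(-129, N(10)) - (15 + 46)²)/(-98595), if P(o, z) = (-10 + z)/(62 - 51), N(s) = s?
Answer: 3721/98595 ≈ 0.037740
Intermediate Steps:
P(o, z) = -10/11 + z/11 (P(o, z) = (-10 + z)/11 = (-10 + z)*(1/11) = -10/11 + z/11)
(P(-129, N(10)) - (15 + 46)²)/(-98595) = ((-10/11 + (1/11)*10) - (15 + 46)²)/(-98595) = ((-10/11 + 10/11) - 1*61²)*(-1/98595) = (0 - 1*3721)*(-1/98595) = (0 - 3721)*(-1/98595) = -3721*(-1/98595) = 3721/98595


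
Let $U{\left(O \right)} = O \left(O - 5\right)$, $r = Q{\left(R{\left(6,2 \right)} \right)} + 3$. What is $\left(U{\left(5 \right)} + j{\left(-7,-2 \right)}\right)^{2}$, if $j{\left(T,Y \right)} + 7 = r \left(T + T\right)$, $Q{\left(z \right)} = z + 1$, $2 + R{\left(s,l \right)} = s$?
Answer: $14161$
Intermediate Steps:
$R{\left(s,l \right)} = -2 + s$
$Q{\left(z \right)} = 1 + z$
$r = 8$ ($r = \left(1 + \left(-2 + 6\right)\right) + 3 = \left(1 + 4\right) + 3 = 5 + 3 = 8$)
$U{\left(O \right)} = O \left(-5 + O\right)$
$j{\left(T,Y \right)} = -7 + 16 T$ ($j{\left(T,Y \right)} = -7 + 8 \left(T + T\right) = -7 + 8 \cdot 2 T = -7 + 16 T$)
$\left(U{\left(5 \right)} + j{\left(-7,-2 \right)}\right)^{2} = \left(5 \left(-5 + 5\right) + \left(-7 + 16 \left(-7\right)\right)\right)^{2} = \left(5 \cdot 0 - 119\right)^{2} = \left(0 - 119\right)^{2} = \left(-119\right)^{2} = 14161$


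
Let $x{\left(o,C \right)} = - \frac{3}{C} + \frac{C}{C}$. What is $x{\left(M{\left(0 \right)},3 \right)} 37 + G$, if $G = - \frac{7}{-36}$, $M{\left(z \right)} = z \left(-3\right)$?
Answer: $\frac{7}{36} \approx 0.19444$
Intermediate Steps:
$M{\left(z \right)} = - 3 z$
$x{\left(o,C \right)} = 1 - \frac{3}{C}$ ($x{\left(o,C \right)} = - \frac{3}{C} + 1 = 1 - \frac{3}{C}$)
$G = \frac{7}{36}$ ($G = \left(-7\right) \left(- \frac{1}{36}\right) = \frac{7}{36} \approx 0.19444$)
$x{\left(M{\left(0 \right)},3 \right)} 37 + G = \frac{-3 + 3}{3} \cdot 37 + \frac{7}{36} = \frac{1}{3} \cdot 0 \cdot 37 + \frac{7}{36} = 0 \cdot 37 + \frac{7}{36} = 0 + \frac{7}{36} = \frac{7}{36}$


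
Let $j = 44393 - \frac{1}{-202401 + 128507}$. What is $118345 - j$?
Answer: $\frac{5464609087}{73894} \approx 73952.0$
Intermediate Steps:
$j = \frac{3280376343}{73894}$ ($j = 44393 - \frac{1}{-73894} = 44393 - - \frac{1}{73894} = 44393 + \frac{1}{73894} = \frac{3280376343}{73894} \approx 44393.0$)
$118345 - j = 118345 - \frac{3280376343}{73894} = \frac{5464609087}{73894}$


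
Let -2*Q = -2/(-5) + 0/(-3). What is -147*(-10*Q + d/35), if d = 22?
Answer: -1932/5 ≈ -386.40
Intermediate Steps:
Q = -1/5 (Q = -(-2/(-5) + 0/(-3))/2 = -(-2*(-1/5) + 0*(-1/3))/2 = -(2/5 + 0)/2 = -1/2*2/5 = -1/5 ≈ -0.20000)
-147*(-10*Q + d/35) = -147*(-10*(-1/5) + 22/35) = -147*(2 + 22*(1/35)) = -147*(2 + 22/35) = -147*92/35 = -1932/5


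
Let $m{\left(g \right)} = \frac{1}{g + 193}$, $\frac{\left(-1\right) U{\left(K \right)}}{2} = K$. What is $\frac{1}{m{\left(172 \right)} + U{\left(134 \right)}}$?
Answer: $- \frac{365}{97819} \approx -0.0037314$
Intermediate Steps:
$U{\left(K \right)} = - 2 K$
$m{\left(g \right)} = \frac{1}{193 + g}$
$\frac{1}{m{\left(172 \right)} + U{\left(134 \right)}} = \frac{1}{\frac{1}{193 + 172} - 268} = \frac{1}{\frac{1}{365} - 268} = \frac{1}{- \frac{97819}{365}} = - \frac{365}{97819}$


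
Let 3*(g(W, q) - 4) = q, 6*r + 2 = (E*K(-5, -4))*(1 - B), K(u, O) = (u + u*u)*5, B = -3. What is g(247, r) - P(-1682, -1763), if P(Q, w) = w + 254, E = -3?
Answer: 13016/9 ≈ 1446.2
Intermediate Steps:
K(u, O) = 5*u + 5*u**2 (K(u, O) = (u + u**2)*5 = 5*u + 5*u**2)
P(Q, w) = 254 + w
r = -601/3 (r = -1/3 + ((-15*(-5)*(1 - 5))*(1 - 1*(-3)))/6 = -1/3 + ((-15*(-5)*(-4))*(1 + 3))/6 = -1/3 + (-3*100*4)/6 = -1/3 + (-300*4)/6 = -1/3 + (1/6)*(-1200) = -1/3 - 200 = -601/3 ≈ -200.33)
g(W, q) = 4 + q/3
g(247, r) - P(-1682, -1763) = (4 + (1/3)*(-601/3)) - (254 - 1763) = (4 - 601/9) - 1*(-1509) = -565/9 + 1509 = 13016/9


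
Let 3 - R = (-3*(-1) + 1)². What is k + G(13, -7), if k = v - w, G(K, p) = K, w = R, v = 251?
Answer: 277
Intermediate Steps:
R = -13 (R = 3 - (-3*(-1) + 1)² = 3 - (3 + 1)² = 3 - 1*4² = 3 - 1*16 = 3 - 16 = -13)
w = -13
k = 264 (k = 251 - 1*(-13) = 251 + 13 = 264)
k + G(13, -7) = 264 + 13 = 277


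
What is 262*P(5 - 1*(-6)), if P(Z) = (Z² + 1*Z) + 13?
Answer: 37990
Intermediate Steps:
P(Z) = 13 + Z + Z² (P(Z) = (Z² + Z) + 13 = (Z + Z²) + 13 = 13 + Z + Z²)
262*P(5 - 1*(-6)) = 262*(13 + (5 - 1*(-6)) + (5 - 1*(-6))²) = 262*(13 + (5 + 6) + (5 + 6)²) = 262*(13 + 11 + 11²) = 262*(13 + 11 + 121) = 262*145 = 37990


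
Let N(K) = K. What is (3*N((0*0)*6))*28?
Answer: 0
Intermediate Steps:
(3*N((0*0)*6))*28 = (3*((0*0)*6))*28 = (3*(0*6))*28 = (3*0)*28 = 0*28 = 0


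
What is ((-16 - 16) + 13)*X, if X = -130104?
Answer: 2471976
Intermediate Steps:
((-16 - 16) + 13)*X = ((-16 - 16) + 13)*(-130104) = (-32 + 13)*(-130104) = -19*(-130104) = 2471976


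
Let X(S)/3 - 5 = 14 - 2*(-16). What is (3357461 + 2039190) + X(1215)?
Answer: 5396804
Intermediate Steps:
X(S) = 153 (X(S) = 15 + 3*(14 - 2*(-16)) = 15 + 3*(14 + 32) = 15 + 3*46 = 15 + 138 = 153)
(3357461 + 2039190) + X(1215) = (3357461 + 2039190) + 153 = 5396651 + 153 = 5396804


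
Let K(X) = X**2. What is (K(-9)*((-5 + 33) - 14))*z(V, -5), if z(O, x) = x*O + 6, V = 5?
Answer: -21546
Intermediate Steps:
z(O, x) = 6 + O*x (z(O, x) = O*x + 6 = 6 + O*x)
(K(-9)*((-5 + 33) - 14))*z(V, -5) = ((-9)**2*((-5 + 33) - 14))*(6 + 5*(-5)) = (81*(28 - 14))*(6 - 25) = (81*14)*(-19) = 1134*(-19) = -21546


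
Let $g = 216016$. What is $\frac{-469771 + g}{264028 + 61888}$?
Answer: $- \frac{253755}{325916} \approx -0.77859$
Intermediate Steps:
$\frac{-469771 + g}{264028 + 61888} = \frac{-469771 + 216016}{264028 + 61888} = - \frac{253755}{325916}$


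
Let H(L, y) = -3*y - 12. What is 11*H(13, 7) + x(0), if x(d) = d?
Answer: -363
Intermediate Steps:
H(L, y) = -12 - 3*y
11*H(13, 7) + x(0) = 11*(-12 - 3*7) + 0 = 11*(-12 - 21) + 0 = 11*(-33) + 0 = -363 + 0 = -363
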